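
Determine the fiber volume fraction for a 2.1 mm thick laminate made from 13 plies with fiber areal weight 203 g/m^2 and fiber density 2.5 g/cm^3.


Vf = n * FAW / (rho_f * h * 1000) = 13 * 203 / (2.5 * 2.1 * 1000) = 0.5027

0.5027


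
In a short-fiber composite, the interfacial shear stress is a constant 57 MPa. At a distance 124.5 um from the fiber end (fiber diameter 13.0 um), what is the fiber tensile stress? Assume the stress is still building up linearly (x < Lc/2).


Force balance: sigma_f * (pi*d^2/4) = tau * (pi*d) * x  ->  sigma_f = 4 * tau * x / d
sigma_f = 4 * 57 * 124.5 / 13.0 = 2183.5 MPa

2183.5 MPa


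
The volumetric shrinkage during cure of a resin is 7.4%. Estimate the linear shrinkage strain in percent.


Linear shrinkage ≈ vol_shrink/3 = 7.4/3 = 2.467%

2.467%


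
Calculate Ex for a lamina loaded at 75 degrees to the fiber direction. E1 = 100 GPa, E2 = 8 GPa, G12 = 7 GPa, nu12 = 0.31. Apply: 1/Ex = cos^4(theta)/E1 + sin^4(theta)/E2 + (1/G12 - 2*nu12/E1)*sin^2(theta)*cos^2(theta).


cos^4(75) = 0.004487, sin^4(75) = 0.870513, sin^2(75)*cos^2(75) = 0.0625
1/G12 - 2*nu12/E1 = 1/7 - 2*0.31/100 = 0.136657 GPa^-1
1/Ex = 0.004487/100 + 0.870513/8 + 0.136657*0.0625 = 0.1174 GPa^-1
Ex = 8.52 GPa

8.52 GPa


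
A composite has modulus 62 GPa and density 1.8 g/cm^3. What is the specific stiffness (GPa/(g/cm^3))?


Specific stiffness = E/rho = 62/1.8 = 34.4 GPa/(g/cm^3)

34.4 GPa/(g/cm^3)


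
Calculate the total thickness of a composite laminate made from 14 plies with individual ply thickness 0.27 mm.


h = n * t_ply = 14 * 0.27 = 3.78 mm

3.78 mm


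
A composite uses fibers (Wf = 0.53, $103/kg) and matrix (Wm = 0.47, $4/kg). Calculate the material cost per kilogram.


Cost = cost_f*Wf + cost_m*Wm = 103*0.53 + 4*0.47 = $56.47/kg

$56.47/kg


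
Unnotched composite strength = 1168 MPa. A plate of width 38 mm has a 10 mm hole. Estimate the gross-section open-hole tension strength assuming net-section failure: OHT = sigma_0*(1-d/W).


OHT = sigma_0*(1-d/W) = 1168*(1-10/38) = 860.6 MPa

860.6 MPa


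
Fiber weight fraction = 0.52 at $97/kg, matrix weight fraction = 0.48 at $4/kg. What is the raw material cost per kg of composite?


Cost = cost_f*Wf + cost_m*Wm = 97*0.52 + 4*0.48 = $52.36/kg

$52.36/kg


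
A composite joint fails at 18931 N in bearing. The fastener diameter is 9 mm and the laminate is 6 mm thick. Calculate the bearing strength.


sigma_br = F/(d*h) = 18931/(9*6) = 350.6 MPa

350.6 MPa


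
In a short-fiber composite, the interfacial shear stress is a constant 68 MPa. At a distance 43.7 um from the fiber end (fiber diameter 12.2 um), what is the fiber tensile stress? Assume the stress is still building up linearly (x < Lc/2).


Force balance: sigma_f * (pi*d^2/4) = tau * (pi*d) * x  ->  sigma_f = 4 * tau * x / d
sigma_f = 4 * 68 * 43.7 / 12.2 = 974.3 MPa

974.3 MPa


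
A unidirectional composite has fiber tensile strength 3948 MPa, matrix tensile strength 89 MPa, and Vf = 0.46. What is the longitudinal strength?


sigma_1 = sigma_f*Vf + sigma_m*(1-Vf) = 3948*0.46 + 89*0.54 = 1864.1 MPa

1864.1 MPa


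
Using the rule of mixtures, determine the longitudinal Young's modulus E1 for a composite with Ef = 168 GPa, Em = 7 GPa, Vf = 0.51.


E1 = Ef*Vf + Em*(1-Vf) = 168*0.51 + 7*0.49 = 89.11 GPa

89.11 GPa


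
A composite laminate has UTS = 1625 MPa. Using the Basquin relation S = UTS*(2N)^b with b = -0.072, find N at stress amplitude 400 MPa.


N = 0.5 * (S/UTS)^(1/b) = 0.5 * (400/1625)^(1/-0.072) = 1.4270e+08 cycles

1.4270e+08 cycles


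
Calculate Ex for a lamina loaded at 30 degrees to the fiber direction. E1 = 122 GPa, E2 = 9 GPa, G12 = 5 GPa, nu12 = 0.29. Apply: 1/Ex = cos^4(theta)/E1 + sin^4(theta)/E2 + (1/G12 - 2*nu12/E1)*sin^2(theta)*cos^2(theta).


cos^4(30) = 0.5625, sin^4(30) = 0.0625, sin^2(30)*cos^2(30) = 0.1875
1/G12 - 2*nu12/E1 = 1/5 - 2*0.29/122 = 0.195246 GPa^-1
1/Ex = 0.5625/122 + 0.0625/9 + 0.195246*0.1875 = 0.0481637 GPa^-1
Ex = 20.76 GPa

20.76 GPa


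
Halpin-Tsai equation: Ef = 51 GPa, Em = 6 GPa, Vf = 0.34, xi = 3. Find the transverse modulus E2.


eta = (Ef/Em - 1)/(Ef/Em + xi) = (8.5 - 1)/(8.5 + 3) = 0.6522
E2 = Em*(1+xi*eta*Vf)/(1-eta*Vf) = 12.84 GPa

12.84 GPa


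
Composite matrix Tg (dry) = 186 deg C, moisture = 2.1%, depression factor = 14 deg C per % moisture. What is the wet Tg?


Tg_wet = Tg_dry - k*moisture = 186 - 14*2.1 = 156.6 deg C

156.6 deg C


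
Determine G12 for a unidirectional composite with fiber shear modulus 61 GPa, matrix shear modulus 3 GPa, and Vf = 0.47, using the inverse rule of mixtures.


1/G12 = Vf/Gf + (1-Vf)/Gm = 0.47/61 + 0.53/3
G12 = 5.42 GPa

5.42 GPa


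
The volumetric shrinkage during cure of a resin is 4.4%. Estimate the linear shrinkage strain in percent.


Linear shrinkage ≈ vol_shrink/3 = 4.4/3 = 1.467%

1.467%


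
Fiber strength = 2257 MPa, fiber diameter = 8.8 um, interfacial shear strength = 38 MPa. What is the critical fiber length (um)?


Lc = sigma_f * d / (2 * tau_i) = 2257 * 8.8 / (2 * 38) = 261.3 um

261.3 um


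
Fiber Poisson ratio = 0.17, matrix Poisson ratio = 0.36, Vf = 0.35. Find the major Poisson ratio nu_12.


nu_12 = nu_f*Vf + nu_m*(1-Vf) = 0.17*0.35 + 0.36*0.65 = 0.2935

0.2935


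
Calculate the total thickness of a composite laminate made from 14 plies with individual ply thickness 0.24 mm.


h = n * t_ply = 14 * 0.24 = 3.36 mm

3.36 mm


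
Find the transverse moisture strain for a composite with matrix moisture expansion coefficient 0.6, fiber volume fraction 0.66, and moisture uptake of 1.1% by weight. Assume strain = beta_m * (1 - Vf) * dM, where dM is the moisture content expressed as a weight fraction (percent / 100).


dM = 1.1/100 = 0.011
strain = beta_m * (1-Vf) * dM = 0.6 * 0.34 * 0.011 = 0.002244

0.002244


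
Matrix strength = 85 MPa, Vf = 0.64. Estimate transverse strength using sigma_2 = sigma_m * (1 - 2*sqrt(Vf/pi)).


factor = 1 - 2*sqrt(0.64/pi) = 0.0973
sigma_2 = 85 * 0.0973 = 8.27 MPa

8.27 MPa


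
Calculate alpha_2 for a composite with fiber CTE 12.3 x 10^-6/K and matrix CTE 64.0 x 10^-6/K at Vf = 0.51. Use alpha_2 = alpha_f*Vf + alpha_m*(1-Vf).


alpha_2 = alpha_f*Vf + alpha_m*(1-Vf) = 12.3*0.51 + 64.0*0.49 = 37.6 x 10^-6/K

37.6 x 10^-6/K


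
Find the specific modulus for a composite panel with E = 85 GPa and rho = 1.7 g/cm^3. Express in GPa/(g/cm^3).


Specific stiffness = E/rho = 85/1.7 = 50.0 GPa/(g/cm^3)

50.0 GPa/(g/cm^3)


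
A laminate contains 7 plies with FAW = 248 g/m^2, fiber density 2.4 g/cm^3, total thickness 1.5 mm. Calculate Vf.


Vf = n * FAW / (rho_f * h * 1000) = 7 * 248 / (2.4 * 1.5 * 1000) = 0.4822

0.4822


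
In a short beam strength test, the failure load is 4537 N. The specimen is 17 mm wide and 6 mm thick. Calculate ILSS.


ILSS = 3F/(4bh) = 3*4537/(4*17*6) = 33.36 MPa

33.36 MPa


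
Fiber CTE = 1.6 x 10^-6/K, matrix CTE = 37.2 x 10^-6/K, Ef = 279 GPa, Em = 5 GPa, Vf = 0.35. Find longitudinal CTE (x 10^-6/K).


E1 = Ef*Vf + Em*(1-Vf) = 100.9
alpha_1 = (alpha_f*Ef*Vf + alpha_m*Em*(1-Vf))/E1 = 2.75 x 10^-6/K

2.75 x 10^-6/K


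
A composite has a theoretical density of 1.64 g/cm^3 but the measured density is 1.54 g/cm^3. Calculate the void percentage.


Void% = (rho_theo - rho_actual)/rho_theo * 100 = (1.64 - 1.54)/1.64 * 100 = 6.1%

6.1%


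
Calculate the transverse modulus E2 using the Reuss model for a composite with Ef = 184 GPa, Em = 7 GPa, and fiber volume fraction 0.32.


1/E2 = Vf/Ef + (1-Vf)/Em = 0.32/184 + 0.68/7
E2 = 10.11 GPa

10.11 GPa


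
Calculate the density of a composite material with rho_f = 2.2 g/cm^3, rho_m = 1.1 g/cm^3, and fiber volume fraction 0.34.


rho_c = rho_f*Vf + rho_m*(1-Vf) = 2.2*0.34 + 1.1*0.66 = 1.474 g/cm^3

1.474 g/cm^3


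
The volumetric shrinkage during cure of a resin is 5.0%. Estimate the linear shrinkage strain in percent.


Linear shrinkage ≈ vol_shrink/3 = 5.0/3 = 1.667%

1.667%


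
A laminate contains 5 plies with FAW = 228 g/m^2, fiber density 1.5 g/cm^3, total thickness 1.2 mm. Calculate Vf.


Vf = n * FAW / (rho_f * h * 1000) = 5 * 228 / (1.5 * 1.2 * 1000) = 0.6333

0.6333


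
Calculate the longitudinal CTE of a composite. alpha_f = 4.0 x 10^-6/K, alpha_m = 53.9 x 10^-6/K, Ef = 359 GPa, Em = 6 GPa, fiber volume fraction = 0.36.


E1 = Ef*Vf + Em*(1-Vf) = 133.08
alpha_1 = (alpha_f*Ef*Vf + alpha_m*Em*(1-Vf))/E1 = 5.44 x 10^-6/K

5.44 x 10^-6/K


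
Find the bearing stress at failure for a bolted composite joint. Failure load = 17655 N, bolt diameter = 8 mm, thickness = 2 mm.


sigma_br = F/(d*h) = 17655/(8*2) = 1103.4 MPa

1103.4 MPa


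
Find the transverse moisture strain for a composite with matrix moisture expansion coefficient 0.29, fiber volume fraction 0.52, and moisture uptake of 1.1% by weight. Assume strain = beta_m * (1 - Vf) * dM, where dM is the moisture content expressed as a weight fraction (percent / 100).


dM = 1.1/100 = 0.011
strain = beta_m * (1-Vf) * dM = 0.29 * 0.48 * 0.011 = 0.0015312

0.0015312


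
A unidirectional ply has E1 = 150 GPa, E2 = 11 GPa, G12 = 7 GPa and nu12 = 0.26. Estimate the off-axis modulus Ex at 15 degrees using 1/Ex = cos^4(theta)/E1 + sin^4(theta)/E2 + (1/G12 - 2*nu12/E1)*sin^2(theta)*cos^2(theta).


cos^4(15) = 0.870513, sin^4(15) = 0.004487, sin^2(15)*cos^2(15) = 0.0625
1/G12 - 2*nu12/E1 = 1/7 - 2*0.26/150 = 0.13939 GPa^-1
1/Ex = 0.870513/150 + 0.004487/11 + 0.13939*0.0625 = 0.0149233 GPa^-1
Ex = 67.01 GPa

67.01 GPa


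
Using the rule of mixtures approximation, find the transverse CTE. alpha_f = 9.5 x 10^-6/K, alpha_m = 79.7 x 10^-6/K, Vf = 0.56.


alpha_2 = alpha_f*Vf + alpha_m*(1-Vf) = 9.5*0.56 + 79.7*0.44 = 40.4 x 10^-6/K

40.4 x 10^-6/K


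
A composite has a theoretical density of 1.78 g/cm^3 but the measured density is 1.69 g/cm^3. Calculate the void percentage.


Void% = (rho_theo - rho_actual)/rho_theo * 100 = (1.78 - 1.69)/1.78 * 100 = 5.06%

5.06%


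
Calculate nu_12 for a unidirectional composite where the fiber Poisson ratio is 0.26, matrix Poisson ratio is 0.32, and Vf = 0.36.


nu_12 = nu_f*Vf + nu_m*(1-Vf) = 0.26*0.36 + 0.32*0.64 = 0.2984

0.2984


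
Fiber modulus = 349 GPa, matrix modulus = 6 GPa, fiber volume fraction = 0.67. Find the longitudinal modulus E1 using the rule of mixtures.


E1 = Ef*Vf + Em*(1-Vf) = 349*0.67 + 6*0.33 = 235.81 GPa

235.81 GPa


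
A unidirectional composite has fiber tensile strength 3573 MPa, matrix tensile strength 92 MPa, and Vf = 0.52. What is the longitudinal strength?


sigma_1 = sigma_f*Vf + sigma_m*(1-Vf) = 3573*0.52 + 92*0.48 = 1902.1 MPa

1902.1 MPa


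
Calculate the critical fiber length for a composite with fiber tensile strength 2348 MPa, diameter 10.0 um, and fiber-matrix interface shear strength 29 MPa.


Lc = sigma_f * d / (2 * tau_i) = 2348 * 10.0 / (2 * 29) = 404.8 um

404.8 um


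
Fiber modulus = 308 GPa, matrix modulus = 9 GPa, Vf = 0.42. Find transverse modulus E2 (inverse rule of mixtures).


1/E2 = Vf/Ef + (1-Vf)/Em = 0.42/308 + 0.58/9
E2 = 15.2 GPa

15.2 GPa


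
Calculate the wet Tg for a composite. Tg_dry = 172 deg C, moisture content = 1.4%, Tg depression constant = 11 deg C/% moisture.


Tg_wet = Tg_dry - k*moisture = 172 - 11*1.4 = 156.6 deg C

156.6 deg C


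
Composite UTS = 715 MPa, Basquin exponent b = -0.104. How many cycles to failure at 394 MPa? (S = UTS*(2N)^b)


N = 0.5 * (S/UTS)^(1/b) = 0.5 * (394/715)^(1/-0.104) = 154.0019 cycles

154.0019 cycles


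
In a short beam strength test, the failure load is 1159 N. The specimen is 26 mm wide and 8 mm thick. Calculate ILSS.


ILSS = 3F/(4bh) = 3*1159/(4*26*8) = 4.18 MPa

4.18 MPa


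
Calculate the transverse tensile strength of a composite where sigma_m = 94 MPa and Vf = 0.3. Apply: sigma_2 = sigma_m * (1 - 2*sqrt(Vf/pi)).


factor = 1 - 2*sqrt(0.3/pi) = 0.382
sigma_2 = 94 * 0.382 = 35.9 MPa

35.9 MPa


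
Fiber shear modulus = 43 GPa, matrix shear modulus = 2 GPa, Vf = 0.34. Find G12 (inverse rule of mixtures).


1/G12 = Vf/Gf + (1-Vf)/Gm = 0.34/43 + 0.66/2
G12 = 2.96 GPa

2.96 GPa


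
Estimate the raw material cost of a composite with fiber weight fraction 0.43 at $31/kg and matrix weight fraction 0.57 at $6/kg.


Cost = cost_f*Wf + cost_m*Wm = 31*0.43 + 6*0.57 = $16.75/kg

$16.75/kg


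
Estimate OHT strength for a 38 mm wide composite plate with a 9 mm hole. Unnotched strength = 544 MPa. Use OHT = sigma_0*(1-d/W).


OHT = sigma_0*(1-d/W) = 544*(1-9/38) = 415.2 MPa

415.2 MPa


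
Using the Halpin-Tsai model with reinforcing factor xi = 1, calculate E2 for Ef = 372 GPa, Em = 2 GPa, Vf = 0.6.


eta = (Ef/Em - 1)/(Ef/Em + xi) = (186.0 - 1)/(186.0 + 1) = 0.9893
E2 = Em*(1+xi*eta*Vf)/(1-eta*Vf) = 7.84 GPa

7.84 GPa


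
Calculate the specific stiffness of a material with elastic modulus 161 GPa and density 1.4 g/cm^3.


Specific stiffness = E/rho = 161/1.4 = 115.0 GPa/(g/cm^3)

115.0 GPa/(g/cm^3)


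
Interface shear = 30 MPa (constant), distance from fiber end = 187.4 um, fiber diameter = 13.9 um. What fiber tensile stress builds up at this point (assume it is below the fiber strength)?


Force balance: sigma_f * (pi*d^2/4) = tau * (pi*d) * x  ->  sigma_f = 4 * tau * x / d
sigma_f = 4 * 30 * 187.4 / 13.9 = 1617.8 MPa

1617.8 MPa


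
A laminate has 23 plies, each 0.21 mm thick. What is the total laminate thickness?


h = n * t_ply = 23 * 0.21 = 4.83 mm

4.83 mm


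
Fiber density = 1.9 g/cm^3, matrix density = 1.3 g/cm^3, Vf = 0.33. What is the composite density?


rho_c = rho_f*Vf + rho_m*(1-Vf) = 1.9*0.33 + 1.3*0.67 = 1.498 g/cm^3

1.498 g/cm^3


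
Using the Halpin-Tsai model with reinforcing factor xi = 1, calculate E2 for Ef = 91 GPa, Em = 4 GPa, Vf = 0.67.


eta = (Ef/Em - 1)/(Ef/Em + xi) = (22.75 - 1)/(22.75 + 1) = 0.9158
E2 = Em*(1+xi*eta*Vf)/(1-eta*Vf) = 16.7 GPa

16.7 GPa


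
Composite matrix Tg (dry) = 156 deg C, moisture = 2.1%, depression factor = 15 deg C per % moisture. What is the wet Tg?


Tg_wet = Tg_dry - k*moisture = 156 - 15*2.1 = 124.5 deg C

124.5 deg C


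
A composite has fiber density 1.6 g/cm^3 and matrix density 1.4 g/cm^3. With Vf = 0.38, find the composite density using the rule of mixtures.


rho_c = rho_f*Vf + rho_m*(1-Vf) = 1.6*0.38 + 1.4*0.62 = 1.476 g/cm^3

1.476 g/cm^3


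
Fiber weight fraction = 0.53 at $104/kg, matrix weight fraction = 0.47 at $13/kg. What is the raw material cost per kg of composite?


Cost = cost_f*Wf + cost_m*Wm = 104*0.53 + 13*0.47 = $61.23/kg

$61.23/kg


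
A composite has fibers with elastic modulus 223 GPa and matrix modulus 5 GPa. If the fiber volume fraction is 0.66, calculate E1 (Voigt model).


E1 = Ef*Vf + Em*(1-Vf) = 223*0.66 + 5*0.34 = 148.88 GPa

148.88 GPa


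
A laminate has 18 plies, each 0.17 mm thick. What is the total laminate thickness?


h = n * t_ply = 18 * 0.17 = 3.06 mm

3.06 mm


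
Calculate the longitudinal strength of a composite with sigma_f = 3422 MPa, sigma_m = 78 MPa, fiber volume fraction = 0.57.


sigma_1 = sigma_f*Vf + sigma_m*(1-Vf) = 3422*0.57 + 78*0.43 = 1984.1 MPa

1984.1 MPa


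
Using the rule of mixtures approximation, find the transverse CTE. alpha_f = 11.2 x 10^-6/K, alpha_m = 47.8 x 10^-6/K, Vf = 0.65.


alpha_2 = alpha_f*Vf + alpha_m*(1-Vf) = 11.2*0.65 + 47.8*0.35 = 24.0 x 10^-6/K

24.0 x 10^-6/K


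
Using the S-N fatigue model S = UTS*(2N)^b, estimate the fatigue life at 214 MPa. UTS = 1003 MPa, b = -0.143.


N = 0.5 * (S/UTS)^(1/b) = 0.5 * (214/1003)^(1/-0.143) = 24574.7214 cycles

24574.7214 cycles


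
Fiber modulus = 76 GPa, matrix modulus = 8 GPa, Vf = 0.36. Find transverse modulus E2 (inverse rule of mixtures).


1/E2 = Vf/Ef + (1-Vf)/Em = 0.36/76 + 0.64/8
E2 = 11.8 GPa

11.8 GPa


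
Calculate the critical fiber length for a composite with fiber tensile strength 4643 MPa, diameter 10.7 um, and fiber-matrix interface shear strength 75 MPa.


Lc = sigma_f * d / (2 * tau_i) = 4643 * 10.7 / (2 * 75) = 331.2 um

331.2 um


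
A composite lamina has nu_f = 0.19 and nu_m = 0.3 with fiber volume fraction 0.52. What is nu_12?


nu_12 = nu_f*Vf + nu_m*(1-Vf) = 0.19*0.52 + 0.3*0.48 = 0.2428

0.2428


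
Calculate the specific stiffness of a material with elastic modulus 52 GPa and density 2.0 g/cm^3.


Specific stiffness = E/rho = 52/2.0 = 26.0 GPa/(g/cm^3)

26.0 GPa/(g/cm^3)


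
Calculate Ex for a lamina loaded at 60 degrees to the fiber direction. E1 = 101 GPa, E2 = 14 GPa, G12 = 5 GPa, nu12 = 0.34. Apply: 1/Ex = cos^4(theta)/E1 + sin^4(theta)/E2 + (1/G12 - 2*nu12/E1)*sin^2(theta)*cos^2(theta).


cos^4(60) = 0.0625, sin^4(60) = 0.5625, sin^2(60)*cos^2(60) = 0.1875
1/G12 - 2*nu12/E1 = 1/5 - 2*0.34/101 = 0.193267 GPa^-1
1/Ex = 0.0625/101 + 0.5625/14 + 0.193267*0.1875 = 0.077035 GPa^-1
Ex = 12.98 GPa

12.98 GPa


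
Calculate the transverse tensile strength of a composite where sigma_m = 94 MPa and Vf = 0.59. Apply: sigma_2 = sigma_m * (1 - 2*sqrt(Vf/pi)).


factor = 1 - 2*sqrt(0.59/pi) = 0.1333
sigma_2 = 94 * 0.1333 = 12.53 MPa

12.53 MPa


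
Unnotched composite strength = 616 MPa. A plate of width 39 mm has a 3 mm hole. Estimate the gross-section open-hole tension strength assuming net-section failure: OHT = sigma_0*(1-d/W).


OHT = sigma_0*(1-d/W) = 616*(1-3/39) = 568.6 MPa

568.6 MPa


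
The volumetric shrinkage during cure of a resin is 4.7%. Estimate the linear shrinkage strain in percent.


Linear shrinkage ≈ vol_shrink/3 = 4.7/3 = 1.567%

1.567%


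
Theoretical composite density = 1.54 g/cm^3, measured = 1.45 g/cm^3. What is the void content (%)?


Void% = (rho_theo - rho_actual)/rho_theo * 100 = (1.54 - 1.45)/1.54 * 100 = 5.84%

5.84%


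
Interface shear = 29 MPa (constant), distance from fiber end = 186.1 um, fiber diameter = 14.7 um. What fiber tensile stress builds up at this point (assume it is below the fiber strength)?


Force balance: sigma_f * (pi*d^2/4) = tau * (pi*d) * x  ->  sigma_f = 4 * tau * x / d
sigma_f = 4 * 29 * 186.1 / 14.7 = 1468.5 MPa

1468.5 MPa


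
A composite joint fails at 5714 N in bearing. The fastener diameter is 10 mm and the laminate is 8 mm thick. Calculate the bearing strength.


sigma_br = F/(d*h) = 5714/(10*8) = 71.4 MPa

71.4 MPa


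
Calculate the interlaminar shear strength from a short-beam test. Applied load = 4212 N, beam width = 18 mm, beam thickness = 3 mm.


ILSS = 3F/(4bh) = 3*4212/(4*18*3) = 58.5 MPa

58.5 MPa


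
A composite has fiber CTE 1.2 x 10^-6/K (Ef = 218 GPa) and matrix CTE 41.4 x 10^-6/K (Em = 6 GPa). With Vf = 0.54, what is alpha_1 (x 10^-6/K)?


E1 = Ef*Vf + Em*(1-Vf) = 120.48
alpha_1 = (alpha_f*Ef*Vf + alpha_m*Em*(1-Vf))/E1 = 2.12 x 10^-6/K

2.12 x 10^-6/K


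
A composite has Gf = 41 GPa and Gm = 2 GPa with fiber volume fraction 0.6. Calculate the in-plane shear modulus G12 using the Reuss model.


1/G12 = Vf/Gf + (1-Vf)/Gm = 0.6/41 + 0.4/2
G12 = 4.66 GPa

4.66 GPa


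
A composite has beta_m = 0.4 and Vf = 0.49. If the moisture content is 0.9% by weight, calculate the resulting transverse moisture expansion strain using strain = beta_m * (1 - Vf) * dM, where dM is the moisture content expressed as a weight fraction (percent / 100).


dM = 0.9/100 = 0.009
strain = beta_m * (1-Vf) * dM = 0.4 * 0.51 * 0.009 = 0.001836

0.001836


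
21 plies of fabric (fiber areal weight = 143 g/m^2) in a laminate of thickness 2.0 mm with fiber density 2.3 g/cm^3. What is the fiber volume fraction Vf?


Vf = n * FAW / (rho_f * h * 1000) = 21 * 143 / (2.3 * 2.0 * 1000) = 0.6528

0.6528


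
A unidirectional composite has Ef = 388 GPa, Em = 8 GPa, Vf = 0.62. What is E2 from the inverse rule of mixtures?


1/E2 = Vf/Ef + (1-Vf)/Em = 0.62/388 + 0.38/8
E2 = 20.37 GPa

20.37 GPa


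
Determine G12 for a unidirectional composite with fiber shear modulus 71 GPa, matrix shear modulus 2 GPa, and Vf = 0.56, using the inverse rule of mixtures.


1/G12 = Vf/Gf + (1-Vf)/Gm = 0.56/71 + 0.44/2
G12 = 4.39 GPa

4.39 GPa


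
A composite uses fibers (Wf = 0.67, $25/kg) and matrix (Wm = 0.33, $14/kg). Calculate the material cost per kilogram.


Cost = cost_f*Wf + cost_m*Wm = 25*0.67 + 14*0.33 = $21.37/kg

$21.37/kg


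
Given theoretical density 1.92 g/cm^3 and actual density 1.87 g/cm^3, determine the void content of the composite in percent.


Void% = (rho_theo - rho_actual)/rho_theo * 100 = (1.92 - 1.87)/1.92 * 100 = 2.6%

2.6%


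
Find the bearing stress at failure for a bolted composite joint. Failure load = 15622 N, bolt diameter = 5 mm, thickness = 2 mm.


sigma_br = F/(d*h) = 15622/(5*2) = 1562.2 MPa

1562.2 MPa


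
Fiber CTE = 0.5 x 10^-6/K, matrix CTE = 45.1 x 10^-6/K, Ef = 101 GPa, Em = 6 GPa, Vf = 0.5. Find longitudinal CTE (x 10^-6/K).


E1 = Ef*Vf + Em*(1-Vf) = 53.5
alpha_1 = (alpha_f*Ef*Vf + alpha_m*Em*(1-Vf))/E1 = 3.0 x 10^-6/K

3.0 x 10^-6/K


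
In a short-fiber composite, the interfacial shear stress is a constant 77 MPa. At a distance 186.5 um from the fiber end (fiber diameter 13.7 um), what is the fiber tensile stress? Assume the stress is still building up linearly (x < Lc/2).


Force balance: sigma_f * (pi*d^2/4) = tau * (pi*d) * x  ->  sigma_f = 4 * tau * x / d
sigma_f = 4 * 77 * 186.5 / 13.7 = 4192.8 MPa

4192.8 MPa


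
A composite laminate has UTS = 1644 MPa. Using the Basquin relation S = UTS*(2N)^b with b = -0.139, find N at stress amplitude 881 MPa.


N = 0.5 * (S/UTS)^(1/b) = 0.5 * (881/1644)^(1/-0.139) = 44.4710 cycles

44.4710 cycles


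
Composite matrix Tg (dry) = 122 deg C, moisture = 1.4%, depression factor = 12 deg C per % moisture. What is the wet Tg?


Tg_wet = Tg_dry - k*moisture = 122 - 12*1.4 = 105.2 deg C

105.2 deg C


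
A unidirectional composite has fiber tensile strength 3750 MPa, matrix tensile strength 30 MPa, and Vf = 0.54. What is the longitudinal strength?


sigma_1 = sigma_f*Vf + sigma_m*(1-Vf) = 3750*0.54 + 30*0.46 = 2038.8 MPa

2038.8 MPa


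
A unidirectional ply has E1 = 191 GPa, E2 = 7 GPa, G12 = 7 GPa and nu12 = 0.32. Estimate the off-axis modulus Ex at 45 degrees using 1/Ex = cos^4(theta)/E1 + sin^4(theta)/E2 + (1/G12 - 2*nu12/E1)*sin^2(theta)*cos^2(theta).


cos^4(45) = 0.25, sin^4(45) = 0.25, sin^2(45)*cos^2(45) = 0.25
1/G12 - 2*nu12/E1 = 1/7 - 2*0.32/191 = 0.139506 GPa^-1
1/Ex = 0.25/191 + 0.25/7 + 0.139506*0.25 = 0.0718998 GPa^-1
Ex = 13.91 GPa

13.91 GPa


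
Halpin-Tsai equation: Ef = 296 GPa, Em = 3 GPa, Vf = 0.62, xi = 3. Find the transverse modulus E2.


eta = (Ef/Em - 1)/(Ef/Em + xi) = (98.6667 - 1)/(98.6667 + 3) = 0.9607
E2 = Em*(1+xi*eta*Vf)/(1-eta*Vf) = 20.67 GPa

20.67 GPa


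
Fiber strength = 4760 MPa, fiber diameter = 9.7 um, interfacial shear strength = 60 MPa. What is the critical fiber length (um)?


Lc = sigma_f * d / (2 * tau_i) = 4760 * 9.7 / (2 * 60) = 384.8 um

384.8 um


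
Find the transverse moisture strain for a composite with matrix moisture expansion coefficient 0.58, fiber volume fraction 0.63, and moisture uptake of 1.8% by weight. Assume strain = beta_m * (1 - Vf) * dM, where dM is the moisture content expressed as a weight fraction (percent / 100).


dM = 1.8/100 = 0.018
strain = beta_m * (1-Vf) * dM = 0.58 * 0.37 * 0.018 = 0.0038628

0.0038628


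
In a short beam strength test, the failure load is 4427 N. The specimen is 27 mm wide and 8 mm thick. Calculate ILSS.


ILSS = 3F/(4bh) = 3*4427/(4*27*8) = 15.37 MPa

15.37 MPa


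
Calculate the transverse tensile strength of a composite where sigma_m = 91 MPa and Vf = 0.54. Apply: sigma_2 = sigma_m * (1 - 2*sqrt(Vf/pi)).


factor = 1 - 2*sqrt(0.54/pi) = 0.1708
sigma_2 = 91 * 0.1708 = 15.54 MPa

15.54 MPa


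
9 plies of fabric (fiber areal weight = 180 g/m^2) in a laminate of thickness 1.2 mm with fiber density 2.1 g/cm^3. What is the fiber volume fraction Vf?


Vf = n * FAW / (rho_f * h * 1000) = 9 * 180 / (2.1 * 1.2 * 1000) = 0.6429

0.6429


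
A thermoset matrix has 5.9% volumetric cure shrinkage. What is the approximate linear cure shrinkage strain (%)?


Linear shrinkage ≈ vol_shrink/3 = 5.9/3 = 1.967%

1.967%


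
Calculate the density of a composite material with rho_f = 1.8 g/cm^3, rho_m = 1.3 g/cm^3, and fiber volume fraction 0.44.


rho_c = rho_f*Vf + rho_m*(1-Vf) = 1.8*0.44 + 1.3*0.56 = 1.52 g/cm^3

1.52 g/cm^3


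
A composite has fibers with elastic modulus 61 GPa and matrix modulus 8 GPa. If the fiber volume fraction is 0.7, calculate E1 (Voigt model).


E1 = Ef*Vf + Em*(1-Vf) = 61*0.7 + 8*0.3 = 45.1 GPa

45.1 GPa


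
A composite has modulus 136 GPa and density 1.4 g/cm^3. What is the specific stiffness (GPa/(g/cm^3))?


Specific stiffness = E/rho = 136/1.4 = 97.1 GPa/(g/cm^3)

97.1 GPa/(g/cm^3)


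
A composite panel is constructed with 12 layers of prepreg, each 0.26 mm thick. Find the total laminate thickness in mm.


h = n * t_ply = 12 * 0.26 = 3.12 mm

3.12 mm


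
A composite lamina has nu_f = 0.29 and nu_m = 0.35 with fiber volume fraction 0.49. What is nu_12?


nu_12 = nu_f*Vf + nu_m*(1-Vf) = 0.29*0.49 + 0.35*0.51 = 0.3206

0.3206


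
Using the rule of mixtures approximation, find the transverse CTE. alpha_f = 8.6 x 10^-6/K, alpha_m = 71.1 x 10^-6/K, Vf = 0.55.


alpha_2 = alpha_f*Vf + alpha_m*(1-Vf) = 8.6*0.55 + 71.1*0.45 = 36.7 x 10^-6/K

36.7 x 10^-6/K


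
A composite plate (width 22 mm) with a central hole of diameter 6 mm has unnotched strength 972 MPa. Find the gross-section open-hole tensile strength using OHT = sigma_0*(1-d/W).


OHT = sigma_0*(1-d/W) = 972*(1-6/22) = 706.9 MPa

706.9 MPa


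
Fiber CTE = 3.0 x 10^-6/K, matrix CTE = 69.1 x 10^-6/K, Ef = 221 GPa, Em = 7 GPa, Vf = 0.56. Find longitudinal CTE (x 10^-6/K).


E1 = Ef*Vf + Em*(1-Vf) = 126.84
alpha_1 = (alpha_f*Ef*Vf + alpha_m*Em*(1-Vf))/E1 = 4.61 x 10^-6/K

4.61 x 10^-6/K


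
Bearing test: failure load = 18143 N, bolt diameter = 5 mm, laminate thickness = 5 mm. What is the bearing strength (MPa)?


sigma_br = F/(d*h) = 18143/(5*5) = 725.7 MPa

725.7 MPa


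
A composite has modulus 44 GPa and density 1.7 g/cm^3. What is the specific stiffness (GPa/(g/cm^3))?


Specific stiffness = E/rho = 44/1.7 = 25.9 GPa/(g/cm^3)

25.9 GPa/(g/cm^3)


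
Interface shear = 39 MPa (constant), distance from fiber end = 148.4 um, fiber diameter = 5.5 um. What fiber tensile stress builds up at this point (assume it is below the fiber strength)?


Force balance: sigma_f * (pi*d^2/4) = tau * (pi*d) * x  ->  sigma_f = 4 * tau * x / d
sigma_f = 4 * 39 * 148.4 / 5.5 = 4209.2 MPa

4209.2 MPa


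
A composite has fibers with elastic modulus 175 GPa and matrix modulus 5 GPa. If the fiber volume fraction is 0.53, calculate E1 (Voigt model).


E1 = Ef*Vf + Em*(1-Vf) = 175*0.53 + 5*0.47 = 95.1 GPa

95.1 GPa


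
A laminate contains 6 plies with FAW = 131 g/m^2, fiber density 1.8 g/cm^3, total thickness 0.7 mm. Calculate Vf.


Vf = n * FAW / (rho_f * h * 1000) = 6 * 131 / (1.8 * 0.7 * 1000) = 0.6238

0.6238


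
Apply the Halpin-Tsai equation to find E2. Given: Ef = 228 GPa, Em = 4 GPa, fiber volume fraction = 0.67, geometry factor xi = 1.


eta = (Ef/Em - 1)/(Ef/Em + xi) = (57.0 - 1)/(57.0 + 1) = 0.9655
E2 = Em*(1+xi*eta*Vf)/(1-eta*Vf) = 18.66 GPa

18.66 GPa


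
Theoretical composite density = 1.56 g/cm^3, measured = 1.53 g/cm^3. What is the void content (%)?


Void% = (rho_theo - rho_actual)/rho_theo * 100 = (1.56 - 1.53)/1.56 * 100 = 1.92%

1.92%


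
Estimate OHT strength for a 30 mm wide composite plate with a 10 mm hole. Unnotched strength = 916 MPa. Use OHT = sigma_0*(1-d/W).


OHT = sigma_0*(1-d/W) = 916*(1-10/30) = 610.7 MPa

610.7 MPa


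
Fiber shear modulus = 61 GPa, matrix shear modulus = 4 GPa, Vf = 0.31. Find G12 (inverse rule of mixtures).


1/G12 = Vf/Gf + (1-Vf)/Gm = 0.31/61 + 0.69/4
G12 = 5.63 GPa

5.63 GPa


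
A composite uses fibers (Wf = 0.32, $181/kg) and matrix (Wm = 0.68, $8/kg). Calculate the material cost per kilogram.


Cost = cost_f*Wf + cost_m*Wm = 181*0.32 + 8*0.68 = $63.36/kg

$63.36/kg


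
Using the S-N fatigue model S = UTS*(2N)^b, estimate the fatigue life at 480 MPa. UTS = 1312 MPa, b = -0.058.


N = 0.5 * (S/UTS)^(1/b) = 0.5 * (480/1312)^(1/-0.058) = 1.6910e+07 cycles

1.6910e+07 cycles


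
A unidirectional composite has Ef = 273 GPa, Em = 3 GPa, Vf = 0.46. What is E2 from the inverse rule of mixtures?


1/E2 = Vf/Ef + (1-Vf)/Em = 0.46/273 + 0.54/3
E2 = 5.5 GPa

5.5 GPa


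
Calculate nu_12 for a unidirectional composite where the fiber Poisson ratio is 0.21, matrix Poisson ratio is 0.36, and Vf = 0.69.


nu_12 = nu_f*Vf + nu_m*(1-Vf) = 0.21*0.69 + 0.36*0.31 = 0.2565

0.2565


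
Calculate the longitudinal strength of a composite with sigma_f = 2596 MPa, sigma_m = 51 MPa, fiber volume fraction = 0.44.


sigma_1 = sigma_f*Vf + sigma_m*(1-Vf) = 2596*0.44 + 51*0.56 = 1170.8 MPa

1170.8 MPa


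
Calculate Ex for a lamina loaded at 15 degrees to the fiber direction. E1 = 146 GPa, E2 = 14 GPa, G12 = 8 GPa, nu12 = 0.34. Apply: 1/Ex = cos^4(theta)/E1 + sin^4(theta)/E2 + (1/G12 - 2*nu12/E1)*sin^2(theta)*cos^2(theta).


cos^4(15) = 0.870513, sin^4(15) = 0.004487, sin^2(15)*cos^2(15) = 0.0625
1/G12 - 2*nu12/E1 = 1/8 - 2*0.34/146 = 0.120342 GPa^-1
1/Ex = 0.870513/146 + 0.004487/14 + 0.120342*0.0625 = 0.0138043 GPa^-1
Ex = 72.44 GPa

72.44 GPa


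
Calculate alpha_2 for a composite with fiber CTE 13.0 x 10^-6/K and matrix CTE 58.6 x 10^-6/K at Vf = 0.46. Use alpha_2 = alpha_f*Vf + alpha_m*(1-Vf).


alpha_2 = alpha_f*Vf + alpha_m*(1-Vf) = 13.0*0.46 + 58.6*0.54 = 37.6 x 10^-6/K

37.6 x 10^-6/K


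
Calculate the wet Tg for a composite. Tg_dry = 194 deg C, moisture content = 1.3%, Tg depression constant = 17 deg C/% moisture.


Tg_wet = Tg_dry - k*moisture = 194 - 17*1.3 = 171.9 deg C

171.9 deg C


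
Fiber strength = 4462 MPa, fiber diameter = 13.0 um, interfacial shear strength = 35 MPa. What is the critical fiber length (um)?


Lc = sigma_f * d / (2 * tau_i) = 4462 * 13.0 / (2 * 35) = 828.7 um

828.7 um


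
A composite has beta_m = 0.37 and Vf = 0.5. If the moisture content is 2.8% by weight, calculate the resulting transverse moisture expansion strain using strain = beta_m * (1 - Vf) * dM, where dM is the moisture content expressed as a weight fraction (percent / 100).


dM = 2.8/100 = 0.028
strain = beta_m * (1-Vf) * dM = 0.37 * 0.5 * 0.028 = 0.00518

0.00518


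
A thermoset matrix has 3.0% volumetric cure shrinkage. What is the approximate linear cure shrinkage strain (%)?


Linear shrinkage ≈ vol_shrink/3 = 3.0/3 = 1.0%

1.0%


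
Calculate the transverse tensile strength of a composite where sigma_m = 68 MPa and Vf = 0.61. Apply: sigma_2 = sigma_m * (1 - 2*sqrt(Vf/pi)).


factor = 1 - 2*sqrt(0.61/pi) = 0.1187
sigma_2 = 68 * 0.1187 = 8.07 MPa

8.07 MPa


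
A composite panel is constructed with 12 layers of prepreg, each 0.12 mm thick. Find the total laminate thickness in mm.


h = n * t_ply = 12 * 0.12 = 1.44 mm

1.44 mm


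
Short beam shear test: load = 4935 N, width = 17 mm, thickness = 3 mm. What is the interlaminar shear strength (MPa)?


ILSS = 3F/(4bh) = 3*4935/(4*17*3) = 72.57 MPa

72.57 MPa


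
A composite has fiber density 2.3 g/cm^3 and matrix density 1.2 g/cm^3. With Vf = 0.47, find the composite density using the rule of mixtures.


rho_c = rho_f*Vf + rho_m*(1-Vf) = 2.3*0.47 + 1.2*0.53 = 1.717 g/cm^3

1.717 g/cm^3


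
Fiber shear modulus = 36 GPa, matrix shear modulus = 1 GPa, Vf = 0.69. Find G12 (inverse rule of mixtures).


1/G12 = Vf/Gf + (1-Vf)/Gm = 0.69/36 + 0.31/1
G12 = 3.04 GPa

3.04 GPa


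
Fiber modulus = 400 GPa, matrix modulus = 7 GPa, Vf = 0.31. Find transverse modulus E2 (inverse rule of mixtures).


1/E2 = Vf/Ef + (1-Vf)/Em = 0.31/400 + 0.69/7
E2 = 10.07 GPa

10.07 GPa


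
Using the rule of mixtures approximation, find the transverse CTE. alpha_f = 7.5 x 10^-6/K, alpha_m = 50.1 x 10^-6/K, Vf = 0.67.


alpha_2 = alpha_f*Vf + alpha_m*(1-Vf) = 7.5*0.67 + 50.1*0.33 = 21.6 x 10^-6/K

21.6 x 10^-6/K


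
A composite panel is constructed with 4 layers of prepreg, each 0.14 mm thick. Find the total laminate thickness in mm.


h = n * t_ply = 4 * 0.14 = 0.56 mm

0.56 mm


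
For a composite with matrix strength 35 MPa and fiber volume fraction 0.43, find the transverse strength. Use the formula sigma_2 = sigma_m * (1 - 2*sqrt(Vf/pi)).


factor = 1 - 2*sqrt(0.43/pi) = 0.2601
sigma_2 = 35 * 0.2601 = 9.1 MPa

9.1 MPa


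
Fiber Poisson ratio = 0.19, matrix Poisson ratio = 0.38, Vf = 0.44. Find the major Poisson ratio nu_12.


nu_12 = nu_f*Vf + nu_m*(1-Vf) = 0.19*0.44 + 0.38*0.56 = 0.2964

0.2964


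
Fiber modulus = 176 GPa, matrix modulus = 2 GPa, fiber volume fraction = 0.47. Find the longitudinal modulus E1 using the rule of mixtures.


E1 = Ef*Vf + Em*(1-Vf) = 176*0.47 + 2*0.53 = 83.78 GPa

83.78 GPa


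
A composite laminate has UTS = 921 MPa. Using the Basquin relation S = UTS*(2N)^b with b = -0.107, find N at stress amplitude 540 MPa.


N = 0.5 * (S/UTS)^(1/b) = 0.5 * (540/921)^(1/-0.107) = 73.4414 cycles

73.4414 cycles


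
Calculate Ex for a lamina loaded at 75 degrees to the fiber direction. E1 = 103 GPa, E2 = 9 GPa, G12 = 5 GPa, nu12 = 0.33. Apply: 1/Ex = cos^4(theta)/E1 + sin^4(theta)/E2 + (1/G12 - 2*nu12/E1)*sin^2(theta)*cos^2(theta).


cos^4(75) = 0.004487, sin^4(75) = 0.870513, sin^2(75)*cos^2(75) = 0.0625
1/G12 - 2*nu12/E1 = 1/5 - 2*0.33/103 = 0.193592 GPa^-1
1/Ex = 0.004487/103 + 0.870513/9 + 0.193592*0.0625 = 0.1088667 GPa^-1
Ex = 9.19 GPa

9.19 GPa


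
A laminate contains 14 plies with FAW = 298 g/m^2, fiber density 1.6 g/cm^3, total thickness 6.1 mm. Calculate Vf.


Vf = n * FAW / (rho_f * h * 1000) = 14 * 298 / (1.6 * 6.1 * 1000) = 0.4275

0.4275


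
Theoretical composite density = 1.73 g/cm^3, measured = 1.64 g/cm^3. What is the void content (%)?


Void% = (rho_theo - rho_actual)/rho_theo * 100 = (1.73 - 1.64)/1.73 * 100 = 5.2%

5.2%


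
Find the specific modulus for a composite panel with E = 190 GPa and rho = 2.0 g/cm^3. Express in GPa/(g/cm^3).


Specific stiffness = E/rho = 190/2.0 = 95.0 GPa/(g/cm^3)

95.0 GPa/(g/cm^3)


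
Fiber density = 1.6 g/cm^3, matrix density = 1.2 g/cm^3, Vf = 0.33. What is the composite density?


rho_c = rho_f*Vf + rho_m*(1-Vf) = 1.6*0.33 + 1.2*0.67 = 1.332 g/cm^3

1.332 g/cm^3


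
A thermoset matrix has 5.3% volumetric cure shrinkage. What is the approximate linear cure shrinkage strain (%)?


Linear shrinkage ≈ vol_shrink/3 = 5.3/3 = 1.767%

1.767%


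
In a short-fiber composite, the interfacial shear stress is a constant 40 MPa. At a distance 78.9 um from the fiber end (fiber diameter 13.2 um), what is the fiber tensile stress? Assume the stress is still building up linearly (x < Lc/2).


Force balance: sigma_f * (pi*d^2/4) = tau * (pi*d) * x  ->  sigma_f = 4 * tau * x / d
sigma_f = 4 * 40 * 78.9 / 13.2 = 956.4 MPa

956.4 MPa


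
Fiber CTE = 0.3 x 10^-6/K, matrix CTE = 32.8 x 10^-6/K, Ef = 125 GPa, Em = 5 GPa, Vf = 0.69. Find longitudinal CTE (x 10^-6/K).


E1 = Ef*Vf + Em*(1-Vf) = 87.8
alpha_1 = (alpha_f*Ef*Vf + alpha_m*Em*(1-Vf))/E1 = 0.87 x 10^-6/K

0.87 x 10^-6/K


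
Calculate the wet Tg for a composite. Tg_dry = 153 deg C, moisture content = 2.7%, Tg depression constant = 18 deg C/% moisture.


Tg_wet = Tg_dry - k*moisture = 153 - 18*2.7 = 104.4 deg C

104.4 deg C


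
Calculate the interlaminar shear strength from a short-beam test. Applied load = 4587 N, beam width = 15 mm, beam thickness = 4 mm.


ILSS = 3F/(4bh) = 3*4587/(4*15*4) = 57.34 MPa

57.34 MPa


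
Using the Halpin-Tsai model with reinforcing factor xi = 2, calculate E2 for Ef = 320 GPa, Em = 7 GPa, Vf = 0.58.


eta = (Ef/Em - 1)/(Ef/Em + xi) = (45.7143 - 1)/(45.7143 + 2) = 0.9371
E2 = Em*(1+xi*eta*Vf)/(1-eta*Vf) = 32.01 GPa

32.01 GPa


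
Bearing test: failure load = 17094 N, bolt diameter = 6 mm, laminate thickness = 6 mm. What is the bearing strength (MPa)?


sigma_br = F/(d*h) = 17094/(6*6) = 474.8 MPa

474.8 MPa


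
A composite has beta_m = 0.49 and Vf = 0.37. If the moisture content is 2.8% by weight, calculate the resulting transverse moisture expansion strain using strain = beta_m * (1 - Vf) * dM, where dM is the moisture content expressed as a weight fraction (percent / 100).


dM = 2.8/100 = 0.028
strain = beta_m * (1-Vf) * dM = 0.49 * 0.63 * 0.028 = 0.0086436

0.0086436


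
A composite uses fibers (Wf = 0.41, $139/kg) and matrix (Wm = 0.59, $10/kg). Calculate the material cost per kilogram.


Cost = cost_f*Wf + cost_m*Wm = 139*0.41 + 10*0.59 = $62.89/kg

$62.89/kg


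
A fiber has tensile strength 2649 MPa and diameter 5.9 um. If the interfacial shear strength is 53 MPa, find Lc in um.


Lc = sigma_f * d / (2 * tau_i) = 2649 * 5.9 / (2 * 53) = 147.4 um

147.4 um


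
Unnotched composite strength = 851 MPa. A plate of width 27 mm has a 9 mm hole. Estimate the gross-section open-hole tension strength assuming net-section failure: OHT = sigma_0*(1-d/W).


OHT = sigma_0*(1-d/W) = 851*(1-9/27) = 567.3 MPa

567.3 MPa


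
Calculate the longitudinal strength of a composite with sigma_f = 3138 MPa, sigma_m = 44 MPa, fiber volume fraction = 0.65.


sigma_1 = sigma_f*Vf + sigma_m*(1-Vf) = 3138*0.65 + 44*0.35 = 2055.1 MPa

2055.1 MPa


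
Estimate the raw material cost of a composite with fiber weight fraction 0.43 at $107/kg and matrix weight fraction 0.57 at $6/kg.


Cost = cost_f*Wf + cost_m*Wm = 107*0.43 + 6*0.57 = $49.43/kg

$49.43/kg


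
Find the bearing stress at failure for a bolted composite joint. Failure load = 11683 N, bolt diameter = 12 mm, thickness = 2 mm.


sigma_br = F/(d*h) = 11683/(12*2) = 486.8 MPa

486.8 MPa


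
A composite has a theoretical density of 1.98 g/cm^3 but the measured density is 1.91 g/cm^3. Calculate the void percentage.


Void% = (rho_theo - rho_actual)/rho_theo * 100 = (1.98 - 1.91)/1.98 * 100 = 3.54%

3.54%


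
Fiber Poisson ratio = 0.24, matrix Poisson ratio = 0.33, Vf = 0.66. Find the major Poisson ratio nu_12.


nu_12 = nu_f*Vf + nu_m*(1-Vf) = 0.24*0.66 + 0.33*0.34 = 0.2706

0.2706


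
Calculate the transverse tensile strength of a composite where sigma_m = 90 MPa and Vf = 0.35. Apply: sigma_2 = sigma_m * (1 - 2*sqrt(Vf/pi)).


factor = 1 - 2*sqrt(0.35/pi) = 0.3324
sigma_2 = 90 * 0.3324 = 29.92 MPa

29.92 MPa


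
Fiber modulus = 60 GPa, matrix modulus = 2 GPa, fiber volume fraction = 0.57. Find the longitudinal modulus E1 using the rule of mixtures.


E1 = Ef*Vf + Em*(1-Vf) = 60*0.57 + 2*0.43 = 35.06 GPa

35.06 GPa


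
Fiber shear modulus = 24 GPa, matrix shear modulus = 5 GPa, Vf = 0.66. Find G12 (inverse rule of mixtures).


1/G12 = Vf/Gf + (1-Vf)/Gm = 0.66/24 + 0.34/5
G12 = 10.47 GPa

10.47 GPa


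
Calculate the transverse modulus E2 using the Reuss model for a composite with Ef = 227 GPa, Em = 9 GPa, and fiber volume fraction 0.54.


1/E2 = Vf/Ef + (1-Vf)/Em = 0.54/227 + 0.46/9
E2 = 18.7 GPa

18.7 GPa


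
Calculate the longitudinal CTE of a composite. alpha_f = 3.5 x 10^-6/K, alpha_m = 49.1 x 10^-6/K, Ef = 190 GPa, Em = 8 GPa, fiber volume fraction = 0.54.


E1 = Ef*Vf + Em*(1-Vf) = 106.28
alpha_1 = (alpha_f*Ef*Vf + alpha_m*Em*(1-Vf))/E1 = 5.08 x 10^-6/K

5.08 x 10^-6/K


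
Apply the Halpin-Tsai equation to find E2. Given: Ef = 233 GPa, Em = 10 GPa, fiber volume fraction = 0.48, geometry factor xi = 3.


eta = (Ef/Em - 1)/(Ef/Em + xi) = (23.3 - 1)/(23.3 + 3) = 0.8479
E2 = Em*(1+xi*eta*Vf)/(1-eta*Vf) = 37.45 GPa

37.45 GPa


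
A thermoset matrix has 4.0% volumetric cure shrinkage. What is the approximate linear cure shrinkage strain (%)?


Linear shrinkage ≈ vol_shrink/3 = 4.0/3 = 1.333%

1.333%
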